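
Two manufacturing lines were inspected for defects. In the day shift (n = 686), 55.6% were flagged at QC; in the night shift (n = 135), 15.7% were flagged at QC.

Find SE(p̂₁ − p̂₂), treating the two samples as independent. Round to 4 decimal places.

0.0366

Each SE is √(p̂(1−p̂)/n): √(0.5560·0.4440/686) = 0.01897 and √(0.1570·0.8430/135) = 0.03131.
SE(p̂₁ − p̂₂) = √(SE₁² + SE₂²) = √(0.0003598609 + 0.0009803161) = 0.03661, since the two samples are independent.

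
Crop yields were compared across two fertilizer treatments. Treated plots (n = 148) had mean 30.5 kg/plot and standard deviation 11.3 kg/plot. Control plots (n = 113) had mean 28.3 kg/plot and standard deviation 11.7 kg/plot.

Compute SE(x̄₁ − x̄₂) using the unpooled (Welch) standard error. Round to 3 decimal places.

SE₁ = s₁/√n₁ = 11.3/√148 = 0.9289; SE₂ = 11.7/√113 = 1.1006.
Independent samples, unequal variances: SE_diff = √(SE₁² + SE₂²) = √(0.86285521 + 1.21132036) = 1.4402.

1.440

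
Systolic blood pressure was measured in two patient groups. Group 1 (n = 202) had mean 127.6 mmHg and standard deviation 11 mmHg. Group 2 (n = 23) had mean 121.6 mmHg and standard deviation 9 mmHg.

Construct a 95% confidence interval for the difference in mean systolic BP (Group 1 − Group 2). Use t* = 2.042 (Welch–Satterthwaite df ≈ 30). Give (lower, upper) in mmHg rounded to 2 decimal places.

(1.85, 10.15)

Per-group SEs: s₁/√n₁ = 11/√202 = 0.7740, s₂/√n₂ = 9/√23 = 1.8766.
Unpooled SE of the difference: √(0.599076 + 3.52162756) = 2.0300.
Margin of error = t* · SE = 2.042 × 2.0300 = 4.1453.
x̄₁ − x̄₂ = 127.6 − 121.6 = 6.0000.
CI: 6.0000 ± 4.1453 = (1.85, 10.15).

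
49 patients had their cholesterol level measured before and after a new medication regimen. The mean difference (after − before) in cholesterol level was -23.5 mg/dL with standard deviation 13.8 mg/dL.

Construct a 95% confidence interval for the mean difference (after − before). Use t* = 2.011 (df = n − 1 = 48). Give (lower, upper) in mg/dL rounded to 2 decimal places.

Paired design: SE = s_d/√n = 13.8/√49 = 1.9714.
t* = 2.011; margin of error = 2.011 × 1.9714 = 3.9645.
-23.5 ± 3.9645 → (-27.46, -19.54).

(-27.46, -19.54)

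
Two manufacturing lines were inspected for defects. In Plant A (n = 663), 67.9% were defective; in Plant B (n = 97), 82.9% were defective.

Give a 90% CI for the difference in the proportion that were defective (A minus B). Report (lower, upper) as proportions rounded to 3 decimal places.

(-0.220, -0.080)

SE₁ = √(p̂₁(1−p̂₁)/n₁) = √(0.6790·0.3210/663) = 0.01813; SE₂ = √(0.8290·0.1710/97) = 0.03823.
Independent samples: SE of the difference = √(SE₁² + SE₂²) = √(0.0003286969 + 0.0014615329) = 0.04231.
z* for 90% confidence is 1.645, so the margin of error is 1.645 × 0.04231 = 0.06960.
Point estimate p̂₁ − p̂₂ = 0.6790 − 0.8290 = -0.1500.
-0.1500 ± 0.06960 → (-0.220, -0.080).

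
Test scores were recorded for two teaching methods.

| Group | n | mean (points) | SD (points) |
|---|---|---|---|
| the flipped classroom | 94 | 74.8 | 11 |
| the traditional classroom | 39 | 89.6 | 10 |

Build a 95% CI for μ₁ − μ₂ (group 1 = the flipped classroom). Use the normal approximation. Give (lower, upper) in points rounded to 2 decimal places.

(-18.65, -10.95)

SE₁ = s₁/√n₁ = 11/√94 = 1.1346; SE₂ = 10/√39 = 1.6013.
Independent samples, unequal variances: SE_diff = √(SE₁² + SE₂²) = √(1.28731716 + 2.56416169) = 1.9625.
z* = 1.960, so margin of error = 1.960 × 1.9625 = 3.8465.
Difference in means = 74.8 − 89.6 = -14.8000.
-14.8000 ± 3.8465 → (-18.65, -10.95).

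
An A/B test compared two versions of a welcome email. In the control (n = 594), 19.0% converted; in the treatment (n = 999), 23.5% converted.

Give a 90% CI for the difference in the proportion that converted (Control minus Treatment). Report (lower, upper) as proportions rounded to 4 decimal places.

(-0.0795, -0.0105)

The two standard errors are √(0.1900×0.8100/594) = 0.01610 and √(0.2350×0.7650/999) = 0.01341.
Because the samples are independent, SE_diff = √(0.01610² + 0.01341²) = 0.02095.
Using z* = 1.645 for 90%, ME = 1.645 × 0.02095 = 0.03446.
p̂₁ − p̂₂ = -0.0450; interval -0.0450 ± 0.03446 gives (-0.0795, -0.0105).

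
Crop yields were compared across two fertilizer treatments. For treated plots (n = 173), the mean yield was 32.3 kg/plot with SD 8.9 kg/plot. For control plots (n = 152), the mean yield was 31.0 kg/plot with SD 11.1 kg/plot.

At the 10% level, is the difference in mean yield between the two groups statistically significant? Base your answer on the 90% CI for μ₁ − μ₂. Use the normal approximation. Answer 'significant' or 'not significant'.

Standard errors of each mean: 8.9/√173 = 0.6767 and 11.1/√152 = 0.9003.
SE(x̄₁ − x̄₂) = √(0.6767² + 0.9003²) = 1.1263 for independent samples with unequal variances.
With z* = 1.645, the margin is 1.645 × 1.1263 = 1.8528.
x̄₁ − x̄₂ = 32.3 − 31.0 = 1.3000; the interval is 1.3000 ± 1.8528 = (-0.5528, 3.1528).
The interval (-0.5528, 3.1528) contains 0, so the difference is not significant.

not significant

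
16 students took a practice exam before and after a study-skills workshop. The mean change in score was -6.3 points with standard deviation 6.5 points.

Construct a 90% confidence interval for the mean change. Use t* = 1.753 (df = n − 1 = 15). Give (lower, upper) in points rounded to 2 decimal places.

This is a matched-pairs design, so SE = s_d/√n = 6.5/√16 = 1.6250.
Margin = 1.753 × 1.6250 = 2.8486; the interval is -6.3 ± 2.8486 = (-9.15, -3.45).

(-9.15, -3.45)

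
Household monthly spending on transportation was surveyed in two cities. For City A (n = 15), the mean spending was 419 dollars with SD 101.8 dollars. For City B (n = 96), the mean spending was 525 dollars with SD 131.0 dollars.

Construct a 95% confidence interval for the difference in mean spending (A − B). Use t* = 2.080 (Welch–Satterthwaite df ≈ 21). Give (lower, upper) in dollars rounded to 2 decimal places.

(-167.34, -44.66)

SE₁ = s₁/√n₁ = 101.8/√15 = 26.2846; SE₂ = 131.0/√96 = 13.3701.
Independent samples, unequal variances: SE_diff = √(SE₁² + SE₂²) = √(690.88019716 + 178.75957401) = 29.4897.
t* = 2.080, so margin of error = 2.080 × 29.4897 = 61.3386.
Difference in means = 419 − 525 = -106.0000.
-106.0000 ± 61.3386 → (-167.34, -44.66).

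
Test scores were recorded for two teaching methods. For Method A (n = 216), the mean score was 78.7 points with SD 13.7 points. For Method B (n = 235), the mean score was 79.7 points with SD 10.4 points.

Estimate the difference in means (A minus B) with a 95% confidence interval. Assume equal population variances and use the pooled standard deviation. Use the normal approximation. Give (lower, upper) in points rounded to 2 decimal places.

s_p = √[((n₁−1)s₁² + (n₂−1)s₂²)/(n₁+n₂−2)] = √[(215·13.7² + 234·10.4²)/449] = 12.0931.
SE = 12.0931·√(1/216 + 1/235) = 1.1399.
With z* = 1.960, margin = 1.960 × 1.1399 = 2.2342.
x̄₁ − x̄₂ = 78.7 − 79.7 = -1.0000; interval -1.0000 ± 2.2342 = (-3.23, 1.23).

(-3.23, 1.23)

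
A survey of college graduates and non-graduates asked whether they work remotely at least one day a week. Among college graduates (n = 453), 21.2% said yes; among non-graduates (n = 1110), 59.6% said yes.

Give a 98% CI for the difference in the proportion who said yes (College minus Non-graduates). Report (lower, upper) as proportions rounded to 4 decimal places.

The two standard errors are √(0.2120×0.7880/453) = 0.01920 and √(0.5960×0.4040/1110) = 0.01473.
Because the samples are independent, SE_diff = √(0.01920² + 0.01473²) = 0.02420.
Using z* = 2.326 for 98%, ME = 2.326 × 0.02420 = 0.05629.
p̂₁ − p̂₂ = -0.3840; interval -0.3840 ± 0.05629 gives (-0.4403, -0.3277).

(-0.4403, -0.3277)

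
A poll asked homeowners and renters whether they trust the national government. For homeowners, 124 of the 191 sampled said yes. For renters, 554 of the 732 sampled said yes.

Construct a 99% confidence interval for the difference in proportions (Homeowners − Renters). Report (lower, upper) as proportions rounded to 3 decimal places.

(-0.205, -0.010)

p̂₁ = 124/191 = 0.6492 and p̂₂ = 554/732 = 0.7568.
SE₁ = √(p̂₁(1−p̂₁)/n₁) = √(0.6492·0.3508/191) = 0.03453; SE₂ = √(0.7568·0.2432/732) = 0.01586.
Independent samples: SE of the difference = √(SE₁² + SE₂²) = √(0.0011923209 + 0.0002515396) = 0.03800.
z* for 99% confidence is 2.576, so the margin of error is 2.576 × 0.03800 = 0.09789.
Point estimate p̂₁ − p̂₂ = 0.6492 − 0.7568 = -0.1076.
-0.1076 ± 0.09789 → (-0.205, -0.010).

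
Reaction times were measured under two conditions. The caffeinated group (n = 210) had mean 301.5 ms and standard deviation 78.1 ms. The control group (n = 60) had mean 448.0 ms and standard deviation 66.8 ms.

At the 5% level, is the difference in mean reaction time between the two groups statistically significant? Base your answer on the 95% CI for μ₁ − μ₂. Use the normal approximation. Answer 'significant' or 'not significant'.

Per-group SEs: s₁/√n₁ = 78.1/√210 = 5.3894, s₂/√n₂ = 66.8/√60 = 8.6238.
Unpooled SE of the difference: √(29.04563236 + 74.36992644) = 10.1693.
Margin of error = z* · SE = 1.960 × 10.1693 = 19.9318.
x̄₁ − x̄₂ = 301.5 − 448.0 = -146.5000.
CI: -146.5000 ± 19.9318 = (-166.4318, -126.5682).
The interval (-166.4318, -126.5682) does not contain 0, so the difference is significant.

significant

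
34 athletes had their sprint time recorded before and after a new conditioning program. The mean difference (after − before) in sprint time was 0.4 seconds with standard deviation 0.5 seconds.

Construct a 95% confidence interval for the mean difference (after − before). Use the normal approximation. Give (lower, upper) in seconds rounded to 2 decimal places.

(0.23, 0.57)

Paired design: SE = s_d/√n = 0.5/√34 = 0.0857.
z* = 1.960; margin of error = 1.960 × 0.0857 = 0.1680.
0.4 ± 0.1680 → (0.23, 0.57).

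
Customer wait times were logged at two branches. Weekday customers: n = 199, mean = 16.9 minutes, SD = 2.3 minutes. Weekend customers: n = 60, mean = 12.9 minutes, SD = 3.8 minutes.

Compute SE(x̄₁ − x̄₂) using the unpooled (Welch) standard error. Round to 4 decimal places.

SE₁ = s₁/√n₁ = 2.3/√199 = 0.1630; SE₂ = 3.8/√60 = 0.4906.
Independent samples, unequal variances: SE_diff = √(SE₁² + SE₂²) = √(0.026569 + 0.24068836) = 0.5170.

0.5170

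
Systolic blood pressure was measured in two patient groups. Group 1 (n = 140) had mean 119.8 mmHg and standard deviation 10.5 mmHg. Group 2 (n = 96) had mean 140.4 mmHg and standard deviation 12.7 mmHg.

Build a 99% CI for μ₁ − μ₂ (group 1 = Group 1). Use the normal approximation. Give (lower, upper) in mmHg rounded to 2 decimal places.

(-24.65, -16.55)

Standard errors of each mean: 10.5/√140 = 0.8874 and 12.7/√96 = 1.2962.
SE(x̄₁ − x̄₂) = √(0.8874² + 1.2962²) = 1.5709 for independent samples with unequal variances.
With z* = 2.576, the margin is 2.576 × 1.5709 = 4.0466.
x̄₁ − x̄₂ = 119.8 − 140.4 = -20.6000; the interval is -20.6000 ± 4.0466 = (-24.65, -16.55).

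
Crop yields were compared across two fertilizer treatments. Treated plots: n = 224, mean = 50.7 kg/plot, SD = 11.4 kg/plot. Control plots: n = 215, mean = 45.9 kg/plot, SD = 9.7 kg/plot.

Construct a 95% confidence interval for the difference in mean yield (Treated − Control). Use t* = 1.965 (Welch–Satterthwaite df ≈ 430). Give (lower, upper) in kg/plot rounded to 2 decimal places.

(2.82, 6.78)

SE₁ = s₁/√n₁ = 11.4/√224 = 0.7617; SE₂ = 9.7/√215 = 0.6615.
Independent samples, unequal variances: SE_diff = √(SE₁² + SE₂²) = √(0.58018689 + 0.43758225) = 1.0088.
t* = 1.965, so margin of error = 1.965 × 1.0088 = 1.9823.
Difference in means = 50.7 − 45.9 = 4.8000.
4.8000 ± 1.9823 → (2.82, 6.78).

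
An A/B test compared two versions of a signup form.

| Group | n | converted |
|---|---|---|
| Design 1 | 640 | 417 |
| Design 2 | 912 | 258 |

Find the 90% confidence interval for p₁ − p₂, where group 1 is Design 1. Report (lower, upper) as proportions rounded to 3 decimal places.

(0.329, 0.408)

Sample proportions: 417/640 = 0.6516, 258/912 = 0.2829.
Each SE is √(p̂(1−p̂)/n): √(0.6516·0.3484/640) = 0.01883 and √(0.2829·0.7171/912) = 0.01491.
SE(p̂₁ − p̂₂) = √(SE₁² + SE₂²) = √(0.0003545689 + 0.0002223081) = 0.02402, since the two samples are independent.
At 90% confidence z* = 1.645; margin = 1.645 × 0.02402 = 0.03951.
The difference is 0.6516 − 0.2829 = 0.3687, so the interval is 0.3687 ± 0.03951 = (0.329, 0.408).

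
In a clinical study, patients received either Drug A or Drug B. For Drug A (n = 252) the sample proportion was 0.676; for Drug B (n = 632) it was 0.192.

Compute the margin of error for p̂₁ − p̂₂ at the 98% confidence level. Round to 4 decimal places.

0.0777

SE₁ = √(p̂₁(1−p̂₁)/n₁) = √(0.6760·0.3240/252) = 0.02948; SE₂ = √(0.1920·0.8080/632) = 0.01567.
Independent samples: SE of the difference = √(SE₁² + SE₂²) = √(0.0008690704 + 0.0002455489) = 0.03339.
z* for 98% confidence is 2.326, so the margin of error is 2.326 × 0.03339 = 0.07767.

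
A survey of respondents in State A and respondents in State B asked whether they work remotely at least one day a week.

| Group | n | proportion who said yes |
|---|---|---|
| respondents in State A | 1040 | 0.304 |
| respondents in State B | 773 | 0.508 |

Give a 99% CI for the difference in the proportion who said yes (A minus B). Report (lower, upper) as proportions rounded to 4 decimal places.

Each SE is √(p̂(1−p̂)/n): √(0.3040·0.6960/1040) = 0.01426 and √(0.5080·0.4920/773) = 0.01798.
SE(p̂₁ − p̂₂) = √(SE₁² + SE₂²) = √(0.0002033476 + 0.0003232804) = 0.02295, since the two samples are independent.
At 99% confidence z* = 2.576; margin = 2.576 × 0.02295 = 0.05912.
The difference is 0.3040 − 0.5080 = -0.2040, so the interval is -0.2040 ± 0.05912 = (-0.2631, -0.1449).

(-0.2631, -0.1449)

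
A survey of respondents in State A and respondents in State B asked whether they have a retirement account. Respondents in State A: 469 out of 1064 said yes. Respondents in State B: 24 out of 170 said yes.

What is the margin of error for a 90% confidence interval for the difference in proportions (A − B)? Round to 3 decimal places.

Sample proportions: 469/1064 = 0.4408, 24/170 = 0.1412.
Each SE is √(p̂(1−p̂)/n): √(0.4408·0.5592/1064) = 0.01522 and √(0.1412·0.8588/170) = 0.02671.
SE(p̂₁ − p̂₂) = √(SE₁² + SE₂²) = √(0.0002316484 + 0.0007134241) = 0.03074, since the two samples are independent.
At 90% confidence z* = 1.645; margin = 1.645 × 0.03074 = 0.05057.

0.051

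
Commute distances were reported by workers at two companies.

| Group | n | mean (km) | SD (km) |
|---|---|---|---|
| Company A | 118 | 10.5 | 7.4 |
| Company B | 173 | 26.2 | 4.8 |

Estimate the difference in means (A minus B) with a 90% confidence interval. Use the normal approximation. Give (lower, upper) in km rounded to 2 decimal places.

Per-group SEs: s₁/√n₁ = 7.4/√118 = 0.6812, s₂/√n₂ = 4.8/√173 = 0.3649.
Unpooled SE of the difference: √(0.46403344 + 0.13315201) = 0.7728.
Margin of error = z* · SE = 1.645 × 0.7728 = 1.2713.
x̄₁ − x̄₂ = 10.5 − 26.2 = -15.7000.
CI: -15.7000 ± 1.2713 = (-16.97, -14.43).

(-16.97, -14.43)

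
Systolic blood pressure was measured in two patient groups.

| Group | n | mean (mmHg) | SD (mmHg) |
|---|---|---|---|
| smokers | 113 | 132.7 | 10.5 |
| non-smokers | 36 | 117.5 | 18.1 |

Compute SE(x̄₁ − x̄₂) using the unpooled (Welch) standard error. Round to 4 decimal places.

SE₁ = s₁/√n₁ = 10.5/√113 = 0.9878; SE₂ = 18.1/√36 = 3.0167.
Independent samples, unequal variances: SE_diff = √(SE₁² + SE₂²) = √(0.97574884 + 9.10047889) = 3.1743.

3.1743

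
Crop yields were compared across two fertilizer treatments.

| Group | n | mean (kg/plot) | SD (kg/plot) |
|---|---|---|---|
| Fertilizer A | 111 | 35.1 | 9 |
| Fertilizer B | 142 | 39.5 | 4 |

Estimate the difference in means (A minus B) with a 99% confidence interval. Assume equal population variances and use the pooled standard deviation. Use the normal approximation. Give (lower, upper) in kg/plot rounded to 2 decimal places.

(-6.58, -2.22)

s_p = √[((n₁−1)s₁² + (n₂−1)s₂²)/(n₁+n₂−2)] = √[(110·9² + 141·4²)/251] = 6.6698.
SE = 6.6698·√(1/111 + 1/142) = 0.8450.
With z* = 2.576, margin = 2.576 × 0.8450 = 2.1767.
x̄₁ − x̄₂ = 35.1 − 39.5 = -4.4000; interval -4.4000 ± 2.1767 = (-6.58, -2.22).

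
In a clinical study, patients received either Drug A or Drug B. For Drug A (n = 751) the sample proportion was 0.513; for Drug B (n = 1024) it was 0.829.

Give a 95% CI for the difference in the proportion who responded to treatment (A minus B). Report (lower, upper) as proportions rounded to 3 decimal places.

(-0.359, -0.273)

SE₁ = √(p̂₁(1−p̂₁)/n₁) = √(0.5130·0.4870/751) = 0.01824; SE₂ = √(0.8290·0.1710/1024) = 0.01177.
Independent samples: SE of the difference = √(SE₁² + SE₂²) = √(0.0003326976 + 0.0001385329) = 0.02171.
z* for 95% confidence is 1.960, so the margin of error is 1.960 × 0.02171 = 0.04255.
Point estimate p̂₁ − p̂₂ = 0.5130 − 0.8290 = -0.3160.
-0.3160 ± 0.04255 → (-0.359, -0.273).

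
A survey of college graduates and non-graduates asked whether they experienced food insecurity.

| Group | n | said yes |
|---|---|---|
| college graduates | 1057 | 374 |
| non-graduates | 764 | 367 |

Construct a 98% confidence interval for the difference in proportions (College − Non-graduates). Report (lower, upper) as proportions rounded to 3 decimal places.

Sample proportions: 374/1057 = 0.3538, 367/764 = 0.4804.
Each SE is √(p̂(1−p̂)/n): √(0.3538·0.6462/1057) = 0.01471 and √(0.4804·0.5196/764) = 0.01808.
SE(p̂₁ − p̂₂) = √(SE₁² + SE₂²) = √(0.0002163841 + 0.0003268864) = 0.02331, since the two samples are independent.
At 98% confidence z* = 2.326; margin = 2.326 × 0.02331 = 0.05422.
The difference is 0.3538 − 0.4804 = -0.1266, so the interval is -0.1266 ± 0.05422 = (-0.181, -0.072).

(-0.181, -0.072)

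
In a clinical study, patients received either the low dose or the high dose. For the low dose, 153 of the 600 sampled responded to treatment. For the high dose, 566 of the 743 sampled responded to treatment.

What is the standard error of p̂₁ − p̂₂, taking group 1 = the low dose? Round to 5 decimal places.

First, p̂₁ = 153/600 = 0.2550; p̂₂ = 566/743 = 0.7618.
The two standard errors are √(0.2550×0.7450/600) = 0.01779 and √(0.7618×0.2382/743) = 0.01563.
Because the samples are independent, SE_diff = √(0.01779² + 0.01563²) = 0.02368.

0.02368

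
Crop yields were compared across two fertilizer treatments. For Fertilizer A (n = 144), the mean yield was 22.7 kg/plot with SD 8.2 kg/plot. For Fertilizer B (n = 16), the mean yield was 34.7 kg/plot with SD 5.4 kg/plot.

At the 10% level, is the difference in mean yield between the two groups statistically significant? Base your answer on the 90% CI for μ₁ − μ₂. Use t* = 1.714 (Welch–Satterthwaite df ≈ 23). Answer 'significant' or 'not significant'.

significant

Per-group SEs: s₁/√n₁ = 8.2/√144 = 0.6833, s₂/√n₂ = 5.4/√16 = 1.3500.
Unpooled SE of the difference: √(0.46689889 + 1.8225) = 1.5131.
Margin of error = t* · SE = 1.714 × 1.5131 = 2.5935.
x̄₁ − x̄₂ = 22.7 − 34.7 = -12.0000.
CI: -12.0000 ± 2.5935 = (-14.5935, -9.4065).
The interval (-14.5935, -9.4065) does not contain 0, so the difference is significant.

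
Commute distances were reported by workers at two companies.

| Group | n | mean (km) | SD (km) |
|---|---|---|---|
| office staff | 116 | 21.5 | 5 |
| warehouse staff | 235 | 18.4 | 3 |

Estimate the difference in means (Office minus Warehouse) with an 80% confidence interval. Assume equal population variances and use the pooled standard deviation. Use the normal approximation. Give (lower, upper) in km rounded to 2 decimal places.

(2.55, 3.65)

Pooled variance s_p² = [115·5² + 234·3²] / (116+235−2) = 14.2722, so s_p = 3.7779.
SE_diff = s_p·√(1/n₁ + 1/n₂) = 3.7779·√(1/116 + 1/235) = 0.4287.
z* = 1.282; margin = 1.282 × 0.4287 = 0.5496.
Difference = 21.5 − 18.4 = 3.1000.
3.1000 ± 0.5496 → (2.55, 3.65).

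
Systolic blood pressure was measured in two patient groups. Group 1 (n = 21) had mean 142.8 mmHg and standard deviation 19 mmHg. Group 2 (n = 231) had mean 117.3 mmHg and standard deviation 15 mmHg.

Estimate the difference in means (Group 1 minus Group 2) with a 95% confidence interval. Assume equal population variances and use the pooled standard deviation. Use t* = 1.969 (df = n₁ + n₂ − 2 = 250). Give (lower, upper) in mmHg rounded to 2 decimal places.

(18.61, 32.39)

Pooled variance s_p² = [20·19² + 230·15²] / (21+231−2) = 235.8800, so s_p = 15.3584.
SE_diff = s_p·√(1/n₁ + 1/n₂) = 15.3584·√(1/21 + 1/231) = 3.5005.
t* = 1.969; margin = 1.969 × 3.5005 = 6.8925.
Difference = 142.8 − 117.3 = 25.5000.
25.5000 ± 6.8925 → (18.61, 32.39).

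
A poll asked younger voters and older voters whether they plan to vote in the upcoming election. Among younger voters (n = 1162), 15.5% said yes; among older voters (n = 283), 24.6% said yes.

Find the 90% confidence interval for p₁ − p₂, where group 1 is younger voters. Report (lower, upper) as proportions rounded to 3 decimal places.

SE₁ = √(p̂₁(1−p̂₁)/n₁) = √(0.1550·0.8450/1162) = 0.01062; SE₂ = √(0.2460·0.7540/283) = 0.02560.
Independent samples: SE of the difference = √(SE₁² + SE₂²) = √(0.0001127844 + 0.00065536) = 0.02772.
z* for 90% confidence is 1.645, so the margin of error is 1.645 × 0.02772 = 0.04560.
Point estimate p̂₁ − p̂₂ = 0.1550 − 0.2460 = -0.0910.
-0.0910 ± 0.04560 → (-0.137, -0.045).

(-0.137, -0.045)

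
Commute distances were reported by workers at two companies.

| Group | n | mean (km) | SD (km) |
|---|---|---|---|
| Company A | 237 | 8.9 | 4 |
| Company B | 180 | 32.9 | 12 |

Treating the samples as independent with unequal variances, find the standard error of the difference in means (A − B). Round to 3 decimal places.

0.931

Standard errors of each mean: 4/√237 = 0.2598 and 12/√180 = 0.8944.
SE(x̄₁ − x̄₂) = √(0.2598² + 0.8944²) = 0.9314 for independent samples with unequal variances.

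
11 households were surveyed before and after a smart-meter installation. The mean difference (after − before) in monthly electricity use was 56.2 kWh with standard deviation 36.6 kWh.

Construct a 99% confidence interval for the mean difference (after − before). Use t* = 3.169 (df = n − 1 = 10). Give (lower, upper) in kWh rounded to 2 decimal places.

Paired design: SE = s_d/√n = 36.6/√11 = 11.0353.
t* = 3.169; margin of error = 3.169 × 11.0353 = 34.9709.
56.2 ± 34.9709 → (21.23, 91.17).

(21.23, 91.17)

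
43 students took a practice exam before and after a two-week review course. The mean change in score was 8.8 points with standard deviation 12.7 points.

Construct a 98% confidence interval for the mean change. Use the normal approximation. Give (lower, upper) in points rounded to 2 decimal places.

(4.30, 13.30)

Paired design: SE = s_d/√n = 12.7/√43 = 1.9367.
z* = 2.326; margin of error = 2.326 × 1.9367 = 4.5048.
8.8 ± 4.5048 → (4.30, 13.30).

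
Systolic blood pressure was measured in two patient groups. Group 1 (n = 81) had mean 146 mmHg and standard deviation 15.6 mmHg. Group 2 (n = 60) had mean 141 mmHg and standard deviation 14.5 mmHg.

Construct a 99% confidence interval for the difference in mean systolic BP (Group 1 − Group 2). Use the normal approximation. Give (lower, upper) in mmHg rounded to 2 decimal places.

SE₁ = s₁/√n₁ = 15.6/√81 = 1.7333; SE₂ = 14.5/√60 = 1.8719.
Independent samples, unequal variances: SE_diff = √(SE₁² + SE₂²) = √(3.00432889 + 3.50400961) = 2.5511.
z* = 2.576, so margin of error = 2.576 × 2.5511 = 6.5716.
Difference in means = 146 − 141 = 5.0000.
5.0000 ± 6.5716 → (-1.57, 11.57).

(-1.57, 11.57)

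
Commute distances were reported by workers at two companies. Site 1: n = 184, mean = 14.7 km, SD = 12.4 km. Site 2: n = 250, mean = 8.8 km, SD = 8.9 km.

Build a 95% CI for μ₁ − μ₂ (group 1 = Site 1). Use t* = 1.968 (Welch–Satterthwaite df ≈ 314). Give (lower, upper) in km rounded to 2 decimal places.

(3.79, 8.01)

Standard errors of each mean: 12.4/√184 = 0.9141 and 8.9/√250 = 0.5629.
SE(x̄₁ − x̄₂) = √(0.9141² + 0.5629²) = 1.0735 for independent samples with unequal variances.
With t* = 1.968, the margin is 1.968 × 1.0735 = 2.1126.
x̄₁ − x̄₂ = 14.7 − 8.8 = 5.9000; the interval is 5.9000 ± 2.1126 = (3.79, 8.01).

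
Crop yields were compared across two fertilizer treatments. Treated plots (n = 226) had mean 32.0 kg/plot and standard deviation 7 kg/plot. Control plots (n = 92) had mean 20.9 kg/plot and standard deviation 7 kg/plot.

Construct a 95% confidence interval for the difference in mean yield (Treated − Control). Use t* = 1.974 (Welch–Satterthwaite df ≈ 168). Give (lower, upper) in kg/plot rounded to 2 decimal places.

Per-group SEs: s₁/√n₁ = 7/√226 = 0.4656, s₂/√n₂ = 7/√92 = 0.7298.
Unpooled SE of the difference: √(0.21678336 + 0.53260804) = 0.8657.
Margin of error = t* · SE = 1.974 × 0.8657 = 1.7089.
x̄₁ − x̄₂ = 32.0 − 20.9 = 11.1000.
CI: 11.1000 ± 1.7089 = (9.39, 12.81).

(9.39, 12.81)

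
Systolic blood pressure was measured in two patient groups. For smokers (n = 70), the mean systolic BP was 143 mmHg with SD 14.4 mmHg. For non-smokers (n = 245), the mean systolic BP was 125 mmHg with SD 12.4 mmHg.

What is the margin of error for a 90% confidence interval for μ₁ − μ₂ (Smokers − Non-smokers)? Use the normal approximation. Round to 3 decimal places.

3.117

SE₁ = s₁/√n₁ = 14.4/√70 = 1.7211; SE₂ = 12.4/√245 = 0.7922.
Independent samples, unequal variances: SE_diff = √(SE₁² + SE₂²) = √(2.96218521 + 0.62758084) = 1.8947.
z* = 1.645, so margin of error = 1.645 × 1.8947 = 3.1168.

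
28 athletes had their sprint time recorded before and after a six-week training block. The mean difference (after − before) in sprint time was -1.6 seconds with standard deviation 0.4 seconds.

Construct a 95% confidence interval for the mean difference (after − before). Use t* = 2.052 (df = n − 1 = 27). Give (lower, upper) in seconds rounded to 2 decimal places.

(-1.76, -1.44)

This is a matched-pairs design, so SE = s_d/√n = 0.4/√28 = 0.0756.
Margin = 2.052 × 0.0756 = 0.1551; the interval is -1.6 ± 0.1551 = (-1.76, -1.44).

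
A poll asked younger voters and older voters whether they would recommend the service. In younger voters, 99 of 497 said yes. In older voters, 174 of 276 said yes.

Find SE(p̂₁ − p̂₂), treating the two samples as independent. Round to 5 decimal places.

0.03413

First, p̂₁ = 99/497 = 0.1992; p̂₂ = 174/276 = 0.6304.
The two standard errors are √(0.1992×0.8008/497) = 0.01792 and √(0.6304×0.3696/276) = 0.02905.
Because the samples are independent, SE_diff = √(0.01792² + 0.02905²) = 0.03413.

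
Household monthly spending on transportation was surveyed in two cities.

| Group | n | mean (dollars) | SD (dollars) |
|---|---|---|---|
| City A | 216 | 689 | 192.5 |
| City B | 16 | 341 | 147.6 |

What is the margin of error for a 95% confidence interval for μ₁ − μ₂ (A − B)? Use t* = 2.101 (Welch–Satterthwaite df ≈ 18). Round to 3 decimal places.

Standard errors of each mean: 192.5/√216 = 13.0980 and 147.6/√16 = 36.9000.
SE(x̄₁ − x̄₂) = √(13.0980² + 36.9000²) = 39.1557 for independent samples with unequal variances.
With t* = 2.101, the margin is 2.101 × 39.1557 = 82.2661.

82.266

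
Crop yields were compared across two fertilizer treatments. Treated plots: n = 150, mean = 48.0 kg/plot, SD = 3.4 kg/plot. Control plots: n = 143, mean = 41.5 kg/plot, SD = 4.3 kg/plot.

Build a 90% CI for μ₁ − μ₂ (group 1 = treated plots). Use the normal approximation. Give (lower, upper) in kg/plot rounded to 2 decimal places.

(5.75, 7.25)

Per-group SEs: s₁/√n₁ = 3.4/√150 = 0.2776, s₂/√n₂ = 4.3/√143 = 0.3596.
Unpooled SE of the difference: √(0.07706176 + 0.12931216) = 0.4543.
Margin of error = z* · SE = 1.645 × 0.4543 = 0.7473.
x̄₁ − x̄₂ = 48.0 − 41.5 = 6.5000.
CI: 6.5000 ± 0.7473 = (5.75, 7.25).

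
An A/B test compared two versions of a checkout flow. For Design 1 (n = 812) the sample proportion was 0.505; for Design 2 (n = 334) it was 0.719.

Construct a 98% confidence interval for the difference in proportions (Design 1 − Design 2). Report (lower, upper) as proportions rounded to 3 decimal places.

(-0.284, -0.144)

SE₁ = √(p̂₁(1−p̂₁)/n₁) = √(0.5050·0.4950/812) = 0.01755; SE₂ = √(0.7190·0.2810/334) = 0.02459.
Independent samples: SE of the difference = √(SE₁² + SE₂²) = √(0.0003080025 + 0.0006046681) = 0.03021.
z* for 98% confidence is 2.326, so the margin of error is 2.326 × 0.03021 = 0.07027.
Point estimate p̂₁ − p̂₂ = 0.5050 − 0.7190 = -0.2140.
-0.2140 ± 0.07027 → (-0.284, -0.144).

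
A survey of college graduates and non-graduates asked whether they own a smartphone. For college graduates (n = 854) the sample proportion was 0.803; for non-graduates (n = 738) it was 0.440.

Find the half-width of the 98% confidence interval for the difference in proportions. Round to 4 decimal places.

Each SE is √(p̂(1−p̂)/n): √(0.8030·0.1970/854) = 0.01361 and √(0.4400·0.5600/738) = 0.01827.
SE(p̂₁ − p̂₂) = √(SE₁² + SE₂²) = √(0.0001852321 + 0.0003337929) = 0.02278, since the two samples are independent.
At 98% confidence z* = 2.326; margin = 2.326 × 0.02278 = 0.05299.

0.0530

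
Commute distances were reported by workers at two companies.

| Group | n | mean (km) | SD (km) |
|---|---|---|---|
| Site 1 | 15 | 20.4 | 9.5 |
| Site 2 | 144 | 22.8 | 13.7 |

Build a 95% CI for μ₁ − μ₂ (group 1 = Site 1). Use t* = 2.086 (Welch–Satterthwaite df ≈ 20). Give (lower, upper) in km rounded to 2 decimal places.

(-8.04, 3.24)

Standard errors of each mean: 9.5/√15 = 2.4529 and 13.7/√144 = 1.1417.
SE(x̄₁ − x̄₂) = √(2.4529² + 1.1417²) = 2.7056 for independent samples with unequal variances.
With t* = 2.086, the margin is 2.086 × 2.7056 = 5.6439.
x̄₁ − x̄₂ = 20.4 − 22.8 = -2.4000; the interval is -2.4000 ± 5.6439 = (-8.04, 3.24).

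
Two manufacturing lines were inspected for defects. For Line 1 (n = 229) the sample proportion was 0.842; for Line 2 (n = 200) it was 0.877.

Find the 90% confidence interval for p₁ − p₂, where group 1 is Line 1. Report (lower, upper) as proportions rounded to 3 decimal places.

SE₁ = √(p̂₁(1−p̂₁)/n₁) = √(0.8420·0.1580/229) = 0.02410; SE₂ = √(0.8770·0.1230/200) = 0.02322.
Independent samples: SE of the difference = √(SE₁² + SE₂²) = √(0.00058081 + 0.0005391684) = 0.03347.
z* for 90% confidence is 1.645, so the margin of error is 1.645 × 0.03347 = 0.05506.
Point estimate p̂₁ − p̂₂ = 0.8420 − 0.8770 = -0.0350.
-0.0350 ± 0.05506 → (-0.090, 0.020).

(-0.090, 0.020)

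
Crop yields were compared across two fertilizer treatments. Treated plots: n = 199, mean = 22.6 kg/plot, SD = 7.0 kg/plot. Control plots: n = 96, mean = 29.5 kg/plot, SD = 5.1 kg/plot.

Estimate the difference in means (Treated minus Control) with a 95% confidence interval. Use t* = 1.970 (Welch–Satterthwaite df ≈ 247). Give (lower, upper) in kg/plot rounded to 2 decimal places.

(-8.32, -5.48)

Per-group SEs: s₁/√n₁ = 7.0/√199 = 0.4962, s₂/√n₂ = 5.1/√96 = 0.5205.
Unpooled SE of the difference: √(0.24621444 + 0.27092025) = 0.7191.
Margin of error = t* · SE = 1.970 × 0.7191 = 1.4166.
x̄₁ − x̄₂ = 22.6 − 29.5 = -6.9000.
CI: -6.9000 ± 1.4166 = (-8.32, -5.48).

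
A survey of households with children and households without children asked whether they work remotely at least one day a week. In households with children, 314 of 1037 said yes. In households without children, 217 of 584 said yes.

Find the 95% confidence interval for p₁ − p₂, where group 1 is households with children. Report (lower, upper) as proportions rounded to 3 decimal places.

(-0.117, -0.021)

p̂₁ = 314/1037 = 0.3028 and p̂₂ = 217/584 = 0.3716.
SE₁ = √(p̂₁(1−p̂₁)/n₁) = √(0.3028·0.6972/1037) = 0.01427; SE₂ = √(0.3716·0.6284/584) = 0.02000.
Independent samples: SE of the difference = √(SE₁² + SE₂²) = √(0.0002036329 + 0.0004) = 0.02457.
z* for 95% confidence is 1.960, so the margin of error is 1.960 × 0.02457 = 0.04816.
Point estimate p̂₁ − p̂₂ = 0.3028 − 0.3716 = -0.0688.
-0.0688 ± 0.04816 → (-0.117, -0.021).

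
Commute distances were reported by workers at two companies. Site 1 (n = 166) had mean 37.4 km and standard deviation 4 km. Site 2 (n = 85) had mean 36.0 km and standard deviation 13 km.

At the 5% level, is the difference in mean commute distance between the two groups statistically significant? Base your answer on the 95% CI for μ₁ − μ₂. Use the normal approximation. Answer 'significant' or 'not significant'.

Standard errors of each mean: 4/√166 = 0.3105 and 13/√85 = 1.4100.
SE(x̄₁ − x̄₂) = √(0.3105² + 1.4100²) = 1.4438 for independent samples with unequal variances.
With z* = 1.960, the margin is 1.960 × 1.4438 = 2.8298.
x̄₁ − x̄₂ = 37.4 − 36.0 = 1.4000; the interval is 1.4000 ± 2.8298 = (-1.4298, 4.2298).
The interval (-1.4298, 4.2298) contains 0, so the difference is not significant.

not significant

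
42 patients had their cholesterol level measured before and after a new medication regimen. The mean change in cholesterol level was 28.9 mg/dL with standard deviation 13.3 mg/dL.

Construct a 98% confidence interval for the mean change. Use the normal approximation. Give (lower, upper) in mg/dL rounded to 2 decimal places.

Paired design: SE = s_d/√n = 13.3/√42 = 2.0522.
z* = 2.326; margin of error = 2.326 × 2.0522 = 4.7734.
28.9 ± 4.7734 → (24.13, 33.67).

(24.13, 33.67)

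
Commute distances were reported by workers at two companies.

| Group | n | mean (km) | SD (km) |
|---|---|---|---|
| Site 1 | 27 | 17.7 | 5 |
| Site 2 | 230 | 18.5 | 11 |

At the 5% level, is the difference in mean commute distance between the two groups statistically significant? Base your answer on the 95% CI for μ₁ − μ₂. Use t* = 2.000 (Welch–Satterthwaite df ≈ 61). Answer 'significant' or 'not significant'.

not significant

SE₁ = s₁/√n₁ = 5/√27 = 0.9623; SE₂ = 11/√230 = 0.7253.
Independent samples, unequal variances: SE_diff = √(SE₁² + SE₂²) = √(0.92602129 + 0.52606009) = 1.2050.
t* = 2.000, so margin of error = 2.000 × 1.2050 = 2.4100.
Difference in means = 17.7 − 18.5 = -0.8000.
-0.8000 ± 2.4100 → (-3.2100, 1.6100).
The interval (-3.2100, 1.6100) contains 0, so the difference is not significant.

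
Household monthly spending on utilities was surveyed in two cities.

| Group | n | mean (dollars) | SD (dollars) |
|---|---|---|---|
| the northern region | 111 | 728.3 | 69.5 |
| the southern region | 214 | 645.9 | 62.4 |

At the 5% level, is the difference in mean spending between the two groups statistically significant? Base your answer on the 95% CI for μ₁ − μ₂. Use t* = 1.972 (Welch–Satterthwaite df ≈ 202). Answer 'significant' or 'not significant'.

significant

Standard errors of each mean: 69.5/√111 = 6.5966 and 62.4/√214 = 4.2656.
SE(x̄₁ − x̄₂) = √(6.5966² + 4.2656²) = 7.8556 for independent samples with unequal variances.
With t* = 1.972, the margin is 1.972 × 7.8556 = 15.4912.
x̄₁ − x̄₂ = 728.3 − 645.9 = 82.4000; the interval is 82.4000 ± 15.4912 = (66.9088, 97.8912).
The interval (66.9088, 97.8912) does not contain 0, so the difference is significant.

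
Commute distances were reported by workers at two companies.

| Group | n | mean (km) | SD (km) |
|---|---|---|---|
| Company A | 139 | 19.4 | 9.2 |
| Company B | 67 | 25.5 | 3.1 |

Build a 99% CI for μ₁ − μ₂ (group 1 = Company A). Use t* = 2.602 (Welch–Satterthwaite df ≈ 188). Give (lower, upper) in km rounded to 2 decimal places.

SE₁ = s₁/√n₁ = 9.2/√139 = 0.7803; SE₂ = 3.1/√67 = 0.3787.
Independent samples, unequal variances: SE_diff = √(SE₁² + SE₂²) = √(0.60886809 + 0.14341369) = 0.8673.
t* = 2.602, so margin of error = 2.602 × 0.8673 = 2.2567.
Difference in means = 19.4 − 25.5 = -6.1000.
-6.1000 ± 2.2567 → (-8.36, -3.84).

(-8.36, -3.84)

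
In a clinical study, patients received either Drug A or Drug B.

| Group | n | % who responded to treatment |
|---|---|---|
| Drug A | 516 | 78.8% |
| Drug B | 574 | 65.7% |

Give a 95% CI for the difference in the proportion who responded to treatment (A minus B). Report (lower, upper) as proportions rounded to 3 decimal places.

(0.079, 0.183)

SE₁ = √(p̂₁(1−p̂₁)/n₁) = √(0.7880·0.2120/516) = 0.01799; SE₂ = √(0.6570·0.3430/574) = 0.01981.
Independent samples: SE of the difference = √(SE₁² + SE₂²) = √(0.0003236401 + 0.0003924361) = 0.02676.
z* for 95% confidence is 1.960, so the margin of error is 1.960 × 0.02676 = 0.05245.
Point estimate p̂₁ − p̂₂ = 0.7880 − 0.6570 = 0.1310.
0.1310 ± 0.05245 → (0.079, 0.183).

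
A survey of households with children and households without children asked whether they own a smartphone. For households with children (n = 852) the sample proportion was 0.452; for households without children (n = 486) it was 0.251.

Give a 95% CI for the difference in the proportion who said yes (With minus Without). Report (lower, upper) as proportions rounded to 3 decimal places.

Each SE is √(p̂(1−p̂)/n): √(0.4520·0.5480/852) = 0.01705 and √(0.2510·0.7490/486) = 0.01967.
SE(p̂₁ − p̂₂) = √(SE₁² + SE₂²) = √(0.0002907025 + 0.0003869089) = 0.02603, since the two samples are independent.
At 95% confidence z* = 1.960; margin = 1.960 × 0.02603 = 0.05102.
The difference is 0.4520 − 0.2510 = 0.2010, so the interval is 0.2010 ± 0.05102 = (0.150, 0.252).

(0.150, 0.252)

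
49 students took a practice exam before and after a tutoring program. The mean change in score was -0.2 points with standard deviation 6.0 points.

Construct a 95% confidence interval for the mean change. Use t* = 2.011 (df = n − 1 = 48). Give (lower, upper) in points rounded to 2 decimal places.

This is a matched-pairs design, so SE = s_d/√n = 6.0/√49 = 0.8571.
Margin = 2.011 × 0.8571 = 1.7236; the interval is -0.2 ± 1.7236 = (-1.92, 1.52).

(-1.92, 1.52)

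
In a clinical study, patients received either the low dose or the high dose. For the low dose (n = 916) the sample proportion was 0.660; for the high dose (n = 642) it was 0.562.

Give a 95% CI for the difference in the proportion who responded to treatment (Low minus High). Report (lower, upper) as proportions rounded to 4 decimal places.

(0.0489, 0.1471)

SE₁ = √(p̂₁(1−p̂₁)/n₁) = √(0.6600·0.3400/916) = 0.01565; SE₂ = √(0.5620·0.4380/642) = 0.01958.
Independent samples: SE of the difference = √(SE₁² + SE₂²) = √(0.0002449225 + 0.0003833764) = 0.02507.
z* for 95% confidence is 1.960, so the margin of error is 1.960 × 0.02507 = 0.04914.
Point estimate p̂₁ − p̂₂ = 0.6600 − 0.5620 = 0.0980.
0.0980 ± 0.04914 → (0.0489, 0.1471).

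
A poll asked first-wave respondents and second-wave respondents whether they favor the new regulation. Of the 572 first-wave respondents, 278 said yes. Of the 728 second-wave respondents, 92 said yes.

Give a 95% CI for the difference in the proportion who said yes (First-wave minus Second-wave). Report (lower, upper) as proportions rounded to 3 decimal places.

First, p̂₁ = 278/572 = 0.4860; p̂₂ = 92/728 = 0.1264.
The two standard errors are √(0.4860×0.5140/572) = 0.02090 and √(0.1264×0.8736/728) = 0.01232.
Because the samples are independent, SE_diff = √(0.02090² + 0.01232²) = 0.02426.
Using z* = 1.960 for 95%, ME = 1.960 × 0.02426 = 0.04755.
p̂₁ − p̂₂ = 0.3596; interval 0.3596 ± 0.04755 gives (0.312, 0.407).

(0.312, 0.407)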